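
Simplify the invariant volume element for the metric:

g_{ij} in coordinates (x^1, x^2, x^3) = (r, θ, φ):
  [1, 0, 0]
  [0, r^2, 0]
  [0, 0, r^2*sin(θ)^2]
det(g) = r^4*sin(θ)^2
√|det(g)| = r^2*sin(θ) (taking 0 < θ < π so that |sin(θ)| = sin(θ))
Volume element: dV = r^2*sin(θ) dr dθ dφ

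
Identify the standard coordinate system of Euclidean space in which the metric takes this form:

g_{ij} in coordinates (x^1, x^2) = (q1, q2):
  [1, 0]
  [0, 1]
All components are constant and the metric is the identity, i.e. orthonormal rectilinear coordinates.
Cartesian (2D) coordinates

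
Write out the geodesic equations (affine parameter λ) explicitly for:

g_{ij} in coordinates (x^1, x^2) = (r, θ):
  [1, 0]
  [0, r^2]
Geodesic equation: d^2x^k/dλ^2 + Γ^k_{ij} (dx^i/dλ)(dx^j/dλ) = 0.
Non-zero Christoffel symbols:
Γ^r_{θ θ} = -r
Γ^θ_{r θ} = 1/r
Substituting (the symmetric pair Γ^k_{ij}, Γ^k_{ji} combines into a factor 2):
d^2r/dλ^2 - r (dθ/dλ)^2 = 0
d^2θ/dλ^2 + (2/r) (dr/dλ)(dθ/dλ) = 0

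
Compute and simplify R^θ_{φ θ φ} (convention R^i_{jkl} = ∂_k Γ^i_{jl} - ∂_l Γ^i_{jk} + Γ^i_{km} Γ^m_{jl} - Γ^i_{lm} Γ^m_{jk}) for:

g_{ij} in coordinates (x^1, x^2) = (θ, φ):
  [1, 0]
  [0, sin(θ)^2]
Non-zero Christoffel symbols (Γ^k_{ij} = Γ^k_{ji}):
Γ^θ_{φ φ} = -sin(2*θ)/2
Γ^φ_{θ φ} = 1/tan(θ)
R^θ_{φ θ φ} = ∂_θ Γ^θ_{φ φ} - ∂_φ Γ^θ_{φ θ} + Γ^θ_{θ m} Γ^m_{φ φ} - Γ^θ_{φ m} Γ^m_{φ θ}
  = (-cos(2*θ)) - (0) + (0) - (-cos(θ)^2) = sin(θ)^2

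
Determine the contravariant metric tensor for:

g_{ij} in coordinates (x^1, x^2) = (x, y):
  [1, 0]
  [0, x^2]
The metric is diagonal, so g^{ij} is diagonal with entries 1/g_{ii}: diag(1, 1/(x^2)).
g^{ij}:
  [1, 0]
  [0, 1/x^2]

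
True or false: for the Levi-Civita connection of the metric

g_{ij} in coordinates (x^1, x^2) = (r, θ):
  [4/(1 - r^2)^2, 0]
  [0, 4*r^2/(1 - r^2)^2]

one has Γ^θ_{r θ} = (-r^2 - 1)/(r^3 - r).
Γ^θ_{r θ} = (1/2) g^{θθ} (∂_r g_{θθ} + ∂_θ g_{θr} - ∂_θ g_{rθ}) = (1/2)((1 - r^2)^2/(4*r^2))((-8*(r^3 + r)/(r^2 - 1)^3) + (0) - (0)) = (-r^2 - 1)/(r^3 - r)
This equals the proposed value (-r^2 - 1)/(r^3 - r).
True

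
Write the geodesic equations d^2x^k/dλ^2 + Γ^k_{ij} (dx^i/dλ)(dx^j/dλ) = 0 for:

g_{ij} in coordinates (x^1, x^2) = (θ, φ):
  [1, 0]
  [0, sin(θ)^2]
Geodesic equation: d^2x^k/dλ^2 + Γ^k_{ij} (dx^i/dλ)(dx^j/dλ) = 0.
Non-zero Christoffel symbols:
Γ^θ_{φ φ} = -sin(2*θ)/2
Γ^φ_{θ φ} = 1/tan(θ)
Substituting (the symmetric pair Γ^k_{ij}, Γ^k_{ji} combines into a factor 2):
d^2θ/dλ^2 - (sin(2*θ)/2) (dφ/dλ)^2 = 0
d^2φ/dλ^2 + (2/tan(θ)) (dθ/dλ)(dφ/dλ) = 0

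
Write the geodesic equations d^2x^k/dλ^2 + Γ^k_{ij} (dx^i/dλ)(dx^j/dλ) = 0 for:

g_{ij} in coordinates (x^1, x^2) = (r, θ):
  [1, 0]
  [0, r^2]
Geodesic equation: d^2x^k/dλ^2 + Γ^k_{ij} (dx^i/dλ)(dx^j/dλ) = 0.
Non-zero Christoffel symbols:
Γ^r_{θ θ} = -r
Γ^θ_{r θ} = 1/r
Substituting (the symmetric pair Γ^k_{ij}, Γ^k_{ji} combines into a factor 2):
d^2r/dλ^2 - r (dθ/dλ)^2 = 0
d^2θ/dλ^2 + (2/r) (dr/dλ)(dθ/dλ) = 0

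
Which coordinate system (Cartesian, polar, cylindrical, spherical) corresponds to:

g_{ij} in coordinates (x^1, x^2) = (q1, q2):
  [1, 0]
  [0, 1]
All components are constant and the metric is the identity, i.e. orthonormal rectilinear coordinates.
Cartesian (2D) coordinates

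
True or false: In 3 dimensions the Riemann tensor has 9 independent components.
n^2(n^2-1)/12 = 9·8/12 = 6 independent components for n = 3.
False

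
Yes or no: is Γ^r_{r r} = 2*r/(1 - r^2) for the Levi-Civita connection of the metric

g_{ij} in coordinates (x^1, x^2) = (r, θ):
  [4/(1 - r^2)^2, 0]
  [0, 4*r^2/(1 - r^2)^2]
Γ^r_{r r} = (1/2) g^{rr} (∂_r g_{rr} + ∂_r g_{rr} - ∂_r g_{rr}) = (1/2)((1 - r^2)^2/4)((16*r/(1 - r^2)^3) + (16*r/(1 - r^2)^3) - (16*r/(1 - r^2)^3)) = 2*r/(1 - r^2)
This equals the proposed value 2*r/(1 - r^2).
Yes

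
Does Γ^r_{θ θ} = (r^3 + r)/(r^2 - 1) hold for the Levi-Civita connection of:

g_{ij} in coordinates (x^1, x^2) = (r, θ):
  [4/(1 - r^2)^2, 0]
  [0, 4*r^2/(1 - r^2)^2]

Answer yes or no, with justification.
Γ^r_{θ θ} = (1/2) g^{rr} (∂_θ g_{rθ} + ∂_θ g_{rθ} - ∂_r g_{θθ}) = (1/2)((1 - r^2)^2/4)((0) + (0) - (-8*(r^3 + r)/(r^2 - 1)^3)) = (r^3 + r)/(r^2 - 1)
This equals the proposed value (r^3 + r)/(r^2 - 1).
Yes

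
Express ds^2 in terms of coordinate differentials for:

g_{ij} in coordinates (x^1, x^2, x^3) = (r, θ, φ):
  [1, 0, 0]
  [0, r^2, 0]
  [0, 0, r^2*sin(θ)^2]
ds^2 = g_{ij} dx^i dx^j; only the non-zero components contribute.
ds^2 = dr^2 + r^2 dθ^2 + r^2*sin(θ)^2 dφ^2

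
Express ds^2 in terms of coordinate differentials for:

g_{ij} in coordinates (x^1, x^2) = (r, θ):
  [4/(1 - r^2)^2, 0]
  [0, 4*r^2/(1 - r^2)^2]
ds^2 = g_{ij} dx^i dx^j; only the non-zero components contribute.
ds^2 = (4/(1 - r^2)^2) dr^2 + (4*r^2/(1 - r^2)^2) dθ^2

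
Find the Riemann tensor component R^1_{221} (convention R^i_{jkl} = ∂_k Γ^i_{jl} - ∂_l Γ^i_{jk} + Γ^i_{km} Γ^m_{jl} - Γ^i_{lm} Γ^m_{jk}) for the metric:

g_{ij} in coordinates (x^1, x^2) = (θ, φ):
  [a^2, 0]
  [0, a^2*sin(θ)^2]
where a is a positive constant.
Non-zero Christoffel symbols (Γ^k_{ij} = Γ^k_{ji}):
Γ^θ_{φ φ} = -sin(2*θ)/2
Γ^φ_{θ φ} = 1/tan(θ)
R^θ_{φ φ θ} = ∂_φ Γ^θ_{φ θ} - ∂_θ Γ^θ_{φ φ} + Γ^θ_{φ m} Γ^m_{φ θ} - Γ^θ_{θ m} Γ^m_{φ φ}
  = (0) - (-cos(2*θ)) + (-cos(θ)^2) - (0) = -sin(θ)^2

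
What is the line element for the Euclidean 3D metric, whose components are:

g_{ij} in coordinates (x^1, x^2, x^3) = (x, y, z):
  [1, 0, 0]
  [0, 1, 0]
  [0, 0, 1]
ds^2 = g_{ij} dx^i dx^j; only the non-zero components contribute.
ds^2 = dx^2 + dy^2 + dz^2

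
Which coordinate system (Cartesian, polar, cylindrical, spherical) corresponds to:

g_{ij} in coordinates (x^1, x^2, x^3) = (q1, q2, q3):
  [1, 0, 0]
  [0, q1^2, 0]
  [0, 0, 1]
The line element ds^2 = dq1^2 + q1^2 dq2^2 + dq3^2 is dr^2 + r^2 dθ^2 + dz^2 with q1 = r, q2 = θ, q3 = z.
cylindrical coordinates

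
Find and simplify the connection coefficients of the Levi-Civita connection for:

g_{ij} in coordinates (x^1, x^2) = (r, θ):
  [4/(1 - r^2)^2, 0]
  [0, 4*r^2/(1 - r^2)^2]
Using Γ^k_{ij} = (1/2) g^{km} (∂_i g_{mj} + ∂_j g_{mi} - ∂_m g_{ij}); the metric is diagonal, so only the m = k term contributes.
Non-zero symbols (using the symmetry Γ^k_{ij} = Γ^k_{ji}):
Γ^r_{r r} = (1/2) g^{rr} (∂_r g_{rr} + ∂_r g_{rr} - ∂_r g_{rr}) = (1/2)((1 - r^2)^2/4)((16*r/(1 - r^2)^3) + (16*r/(1 - r^2)^3) - (16*r/(1 - r^2)^3)) = 2*r/(1 - r^2)
Γ^r_{θ θ} = (1/2) g^{rr} (∂_θ g_{rθ} + ∂_θ g_{rθ} - ∂_r g_{θθ}) = (1/2)((1 - r^2)^2/4)((0) + (0) - (-8*(r^3 + r)/(r^2 - 1)^3)) = (r^3 + r)/(r^2 - 1)
Γ^θ_{r θ} = (1/2) g^{θθ} (∂_r g_{θθ} + ∂_θ g_{θr} - ∂_θ g_{rθ}) = (1/2)((1 - r^2)^2/(4*r^2))((-8*(r^3 + r)/(r^2 - 1)^3) + (0) - (0)) = (-r^2 - 1)/(r^3 - r)
All other Christoffel symbols are zero.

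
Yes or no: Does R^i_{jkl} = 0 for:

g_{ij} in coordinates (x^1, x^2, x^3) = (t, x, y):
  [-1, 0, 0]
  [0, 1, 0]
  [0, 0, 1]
All metric components are constant, so every Christoffel symbol vanishes and R^i_{jkl} = 0.
Yes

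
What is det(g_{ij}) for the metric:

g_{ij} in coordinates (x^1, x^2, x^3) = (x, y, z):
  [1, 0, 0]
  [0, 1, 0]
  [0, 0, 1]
Diagonal metric: det(g) = g_{11}·g_{22}·g_{33}
= (1)·(1)·(1)
det(g) = 1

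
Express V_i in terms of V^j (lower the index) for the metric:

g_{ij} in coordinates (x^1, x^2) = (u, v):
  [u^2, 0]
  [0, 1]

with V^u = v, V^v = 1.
V_i = g_{ij} V^j:
V_u = (u^2)(v) + (0)(1) = u^2*v
V_v = (0)(v) + (1)(1) = 1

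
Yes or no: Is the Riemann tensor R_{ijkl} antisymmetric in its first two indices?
R_{ijkl} = -R_{jikl} (follows from metric compatibility).
Yes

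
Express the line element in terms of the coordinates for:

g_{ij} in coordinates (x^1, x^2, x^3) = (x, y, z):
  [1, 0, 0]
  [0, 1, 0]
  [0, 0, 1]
ds^2 = g_{ij} dx^i dx^j; only the non-zero components contribute.
ds^2 = dx^2 + dy^2 + dz^2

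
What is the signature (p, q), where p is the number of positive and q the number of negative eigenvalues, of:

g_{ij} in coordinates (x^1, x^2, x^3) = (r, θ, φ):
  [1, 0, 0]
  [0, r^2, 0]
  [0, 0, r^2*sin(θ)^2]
The metric is diagonal, so its eigenvalues are the diagonal entries: 1, r^2, r^2*sin(θ)^2 (at a generic point, where coordinate-dependent entries are positive).
3 positive, 0 negative.
(3, 0) - Riemannian (positive definite)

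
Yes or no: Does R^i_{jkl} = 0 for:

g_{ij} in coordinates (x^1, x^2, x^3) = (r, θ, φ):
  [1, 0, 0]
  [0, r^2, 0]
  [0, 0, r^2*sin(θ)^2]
Non-zero Christoffel symbols:
Γ^r_{θ θ} = -r
Γ^r_{φ φ} = -r*sin(θ)^2
Γ^θ_{r θ} = 1/r
Γ^θ_{φ φ} = -sin(2*θ)/2
Γ^φ_{r φ} = 1/r
Γ^φ_{θ φ} = 1/tan(θ)
Ricci tensor: R_{rr} = 0, R_{rθ} = 0, R_{rφ} = 0, R_{θθ} = 0, R_{θφ} = 0, R_{φφ} = 0
All R_{ij} vanish; in 3 dimensions the Riemann tensor is fully determined by the Ricci tensor, so R^i_{jkl} = 0: the metric is flat (curvilinear coordinates on flat space).
Yes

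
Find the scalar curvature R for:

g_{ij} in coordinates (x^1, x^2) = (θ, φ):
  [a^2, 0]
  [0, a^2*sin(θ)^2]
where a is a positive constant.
Non-zero Christoffel symbols (Γ^k_{ij} = Γ^k_{ji}):
Γ^θ_{φ φ} = -sin(2*θ)/2
Γ^φ_{θ φ} = 1/tan(θ)
Ricci tensor (R_{ij} = R^k_{ikj}): R_{θθ} = 1, R_{θφ} = 0, R_{φφ} = sin(θ)^2
Inverse metric: g^{θθ} = 1/a^2, g^{φφ} = 1/(a^2*sin(θ)^2)
R = g^{ij} R_{ij} = (1/a^2)(1) + (1/(a^2*sin(θ)^2))(sin(θ)^2) = 2/a^2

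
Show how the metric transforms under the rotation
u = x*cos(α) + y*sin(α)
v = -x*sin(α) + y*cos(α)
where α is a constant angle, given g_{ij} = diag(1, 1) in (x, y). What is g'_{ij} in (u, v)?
Invert the transformation: x = u*cos(α) - v*sin(α), y = u*sin(α) + v*cos(α)
g'_{ij} = (∂x^k/∂x'^i)(∂x^l/∂x'^j) g_{kl}; with g_{kl} = δ_{kl} this is Σ_k (∂x^k/∂x'^i)(∂x^k/∂x'^j).
Jacobian: ∂x/∂u = cos(α), ∂x/∂v = -sin(α), ∂y/∂u = sin(α), ∂y/∂v = cos(α)
g'_{uu} = (cos(α))(cos(α)) + (sin(α))(sin(α)) = 1
g'_{uv} = (cos(α))(-sin(α)) + (sin(α))(cos(α)) = 0
g'_{vv} = (-sin(α))(-sin(α)) + (cos(α))(cos(α)) = 1
g'_{ij} = diag(1, 1)
The Euclidean metric is invariant under rotations.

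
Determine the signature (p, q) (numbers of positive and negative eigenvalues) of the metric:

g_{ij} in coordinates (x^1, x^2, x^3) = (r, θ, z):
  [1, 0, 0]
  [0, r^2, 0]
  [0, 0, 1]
The metric is diagonal, so its eigenvalues are the diagonal entries: 1, r^2, 1 (at a generic point, where coordinate-dependent entries are positive).
3 positive, 0 negative.
(3, 0) - Riemannian (positive definite)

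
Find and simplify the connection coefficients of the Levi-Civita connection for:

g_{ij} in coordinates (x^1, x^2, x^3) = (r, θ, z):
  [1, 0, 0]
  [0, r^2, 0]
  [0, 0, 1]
Using Γ^k_{ij} = (1/2) g^{km} (∂_i g_{mj} + ∂_j g_{mi} - ∂_m g_{ij}); the metric is diagonal, so only the m = k term contributes.
Non-zero symbols (using the symmetry Γ^k_{ij} = Γ^k_{ji}):
Γ^r_{θ θ} = (1/2) g^{rr} (∂_θ g_{rθ} + ∂_θ g_{rθ} - ∂_r g_{θθ}) = (1/2)(1)((0) + (0) - (2*r)) = -r
Γ^θ_{r θ} = (1/2) g^{θθ} (∂_r g_{θθ} + ∂_θ g_{θr} - ∂_θ g_{rθ}) = (1/2)(1/r^2)((2*r) + (0) - (0)) = 1/r
All other Christoffel symbols are zero.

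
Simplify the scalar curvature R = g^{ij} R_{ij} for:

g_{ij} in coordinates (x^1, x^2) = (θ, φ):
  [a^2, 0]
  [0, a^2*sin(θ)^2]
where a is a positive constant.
Non-zero Christoffel symbols (Γ^k_{ij} = Γ^k_{ji}):
Γ^θ_{φ φ} = -sin(2*θ)/2
Γ^φ_{θ φ} = 1/tan(θ)
Ricci tensor (R_{ij} = R^k_{ikj}): R_{θθ} = 1, R_{θφ} = 0, R_{φφ} = sin(θ)^2
Inverse metric: g^{θθ} = 1/a^2, g^{φφ} = 1/(a^2*sin(θ)^2)
R = g^{ij} R_{ij} = (1/a^2)(1) + (1/(a^2*sin(θ)^2))(sin(θ)^2) = 2/a^2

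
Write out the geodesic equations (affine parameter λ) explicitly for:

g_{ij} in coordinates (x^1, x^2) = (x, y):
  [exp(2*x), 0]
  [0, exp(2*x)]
Geodesic equation: d^2x^k/dλ^2 + Γ^k_{ij} (dx^i/dλ)(dx^j/dλ) = 0.
Non-zero Christoffel symbols:
Γ^x_{x x} = 1
Γ^x_{y y} = -1
Γ^y_{x y} = 1
Substituting (the symmetric pair Γ^k_{ij}, Γ^k_{ji} combines into a factor 2):
d^2x/dλ^2 + (dx/dλ)^2 - (dy/dλ)^2 = 0
d^2y/dλ^2 + 2 (dx/dλ)(dy/dλ) = 0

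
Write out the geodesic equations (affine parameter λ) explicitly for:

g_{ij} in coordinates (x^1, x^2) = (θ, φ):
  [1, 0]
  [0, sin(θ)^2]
Geodesic equation: d^2x^k/dλ^2 + Γ^k_{ij} (dx^i/dλ)(dx^j/dλ) = 0.
Non-zero Christoffel symbols:
Γ^θ_{φ φ} = -sin(2*θ)/2
Γ^φ_{θ φ} = 1/tan(θ)
Substituting (the symmetric pair Γ^k_{ij}, Γ^k_{ji} combines into a factor 2):
d^2θ/dλ^2 - (sin(2*θ)/2) (dφ/dλ)^2 = 0
d^2φ/dλ^2 + (2/tan(θ)) (dθ/dλ)(dφ/dλ) = 0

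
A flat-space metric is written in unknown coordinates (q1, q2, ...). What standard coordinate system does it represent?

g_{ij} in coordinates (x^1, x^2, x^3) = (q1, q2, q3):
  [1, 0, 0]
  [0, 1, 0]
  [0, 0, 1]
All components are constant and the metric is the identity, i.e. orthonormal rectilinear coordinates.
Cartesian (3D) coordinates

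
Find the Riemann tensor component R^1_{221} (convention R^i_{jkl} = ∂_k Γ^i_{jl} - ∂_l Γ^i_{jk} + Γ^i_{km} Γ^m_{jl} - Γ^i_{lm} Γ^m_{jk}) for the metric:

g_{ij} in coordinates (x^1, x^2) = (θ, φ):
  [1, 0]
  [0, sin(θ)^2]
Non-zero Christoffel symbols (Γ^k_{ij} = Γ^k_{ji}):
Γ^θ_{φ φ} = -sin(2*θ)/2
Γ^φ_{θ φ} = 1/tan(θ)
R^θ_{φ φ θ} = ∂_φ Γ^θ_{φ θ} - ∂_θ Γ^θ_{φ φ} + Γ^θ_{φ m} Γ^m_{φ θ} - Γ^θ_{θ m} Γ^m_{φ φ}
  = (0) - (-cos(2*θ)) + (-cos(θ)^2) - (0) = -sin(θ)^2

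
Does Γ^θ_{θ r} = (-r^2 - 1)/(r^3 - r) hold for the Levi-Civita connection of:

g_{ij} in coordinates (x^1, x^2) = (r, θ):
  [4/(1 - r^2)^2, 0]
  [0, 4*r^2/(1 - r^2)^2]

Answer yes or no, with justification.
Γ^θ_{θ r} = (1/2) g^{θθ} (∂_θ g_{θr} + ∂_r g_{θθ} - ∂_θ g_{θr}) = (1/2)((1 - r^2)^2/(4*r^2))((0) + (-8*(r^3 + r)/(r^2 - 1)^3) - (0)) = (-r^2 - 1)/(r^3 - r)
This equals the proposed value (-r^2 - 1)/(r^3 - r).
Yes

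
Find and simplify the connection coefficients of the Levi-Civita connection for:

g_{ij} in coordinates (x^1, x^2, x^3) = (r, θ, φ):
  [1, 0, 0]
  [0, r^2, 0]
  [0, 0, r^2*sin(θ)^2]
Using Γ^k_{ij} = (1/2) g^{km} (∂_i g_{mj} + ∂_j g_{mi} - ∂_m g_{ij}); the metric is diagonal, so only the m = k term contributes.
Non-zero symbols (using the symmetry Γ^k_{ij} = Γ^k_{ji}):
Γ^r_{θ θ} = (1/2) g^{rr} (∂_θ g_{rθ} + ∂_θ g_{rθ} - ∂_r g_{θθ}) = (1/2)(1)((0) + (0) - (2*r)) = -r
Γ^r_{φ φ} = (1/2) g^{rr} (∂_φ g_{rφ} + ∂_φ g_{rφ} - ∂_r g_{φφ}) = (1/2)(1)((0) + (0) - (2*r*sin(θ)^2)) = -r*sin(θ)^2
Γ^θ_{r θ} = (1/2) g^{θθ} (∂_r g_{θθ} + ∂_θ g_{θr} - ∂_θ g_{rθ}) = (1/2)(1/r^2)((2*r) + (0) - (0)) = 1/r
Γ^θ_{φ φ} = (1/2) g^{θθ} (∂_φ g_{θφ} + ∂_φ g_{θφ} - ∂_θ g_{φφ}) = (1/2)(1/r^2)((0) + (0) - (r^2*sin(2*θ))) = -sin(2*θ)/2
Γ^φ_{r φ} = (1/2) g^{φφ} (∂_r g_{φφ} + ∂_φ g_{φr} - ∂_φ g_{rφ}) = (1/2)(1/(r^2*sin(θ)^2))((2*r*sin(θ)^2) + (0) - (0)) = 1/r
Γ^φ_{θ φ} = (1/2) g^{φφ} (∂_θ g_{φφ} + ∂_φ g_{φθ} - ∂_φ g_{θφ}) = (1/2)(1/(r^2*sin(θ)^2))((r^2*sin(2*θ)) + (0) - (0)) = 1/tan(θ)
All other Christoffel symbols are zero.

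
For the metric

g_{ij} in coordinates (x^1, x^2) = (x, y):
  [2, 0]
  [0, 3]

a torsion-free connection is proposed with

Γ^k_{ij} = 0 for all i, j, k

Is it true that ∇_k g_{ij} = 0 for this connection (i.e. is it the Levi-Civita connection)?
Using ∇_k g_{ij} = ∂_k g_{ij} - Γ^m_{ki} g_{mj} - Γ^m_{kj} g_{im}:
e.g. ∇_x g_{xy} = (0) - (0) - (0) = 0
Every component ∇_k g_{ij} vanishes: the connection is metric compatible.
Yes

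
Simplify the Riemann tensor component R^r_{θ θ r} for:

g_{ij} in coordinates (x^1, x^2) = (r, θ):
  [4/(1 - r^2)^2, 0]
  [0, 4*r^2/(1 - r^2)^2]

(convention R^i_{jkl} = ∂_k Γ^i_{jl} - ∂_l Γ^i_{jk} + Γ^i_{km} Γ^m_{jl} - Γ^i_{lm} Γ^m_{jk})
Non-zero Christoffel symbols (Γ^k_{ij} = Γ^k_{ji}):
Γ^r_{r r} = 2*r/(1 - r^2)
Γ^r_{θ θ} = (r^3 + r)/(r^2 - 1)
Γ^θ_{r θ} = (-r^2 - 1)/(r^3 - r)
R^r_{θ θ r} = ∂_θ Γ^r_{θ r} - ∂_r Γ^r_{θ θ} + Γ^r_{θ m} Γ^m_{θ r} - Γ^r_{r m} Γ^m_{θ θ}
  = (0) - ((r^4 - 4*r^2 - 1)/(r^2 - 1)^2) + (-(r^2 + 1)^2/(r^2 - 1)^2) - (-2*r^2*(r^2 + 1)/(r^2 - 1)^2) = 4*r^2/(r^2 - 1)^2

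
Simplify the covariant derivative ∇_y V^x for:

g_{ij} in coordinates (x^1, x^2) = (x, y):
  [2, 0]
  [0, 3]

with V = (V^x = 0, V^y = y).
All Christoffel symbols are zero.
∇_y V^x = ∂_y V^x + Γ^x_{y j} V^j
  = (0) + (0)(0) + (0)(y)
  = 0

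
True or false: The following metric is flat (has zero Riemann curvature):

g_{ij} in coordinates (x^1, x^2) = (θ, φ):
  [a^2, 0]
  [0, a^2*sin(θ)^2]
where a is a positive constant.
Non-zero Christoffel symbols:
Γ^θ_{φ φ} = -sin(2*θ)/2
Γ^φ_{θ φ} = 1/tan(θ)
Ricci tensor: R_{θθ} = 1, R_{θφ} = 0, R_{φφ} = sin(θ)^2
The Ricci tensor is non-zero, so the Riemann tensor is non-zero: not flat.
False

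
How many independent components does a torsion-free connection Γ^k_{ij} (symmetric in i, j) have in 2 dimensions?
Γ^k_{ij} has n choices for the upper index and n(n+1)/2 independent symmetric lower index pairs.
Total = 2 × 2×3/2 = 2 × 3 = 6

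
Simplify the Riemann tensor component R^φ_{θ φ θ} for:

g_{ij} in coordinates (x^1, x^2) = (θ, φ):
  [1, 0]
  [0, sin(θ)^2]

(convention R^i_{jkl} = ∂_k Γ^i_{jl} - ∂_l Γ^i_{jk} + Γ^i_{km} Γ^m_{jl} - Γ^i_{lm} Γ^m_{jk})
Non-zero Christoffel symbols (Γ^k_{ij} = Γ^k_{ji}):
Γ^θ_{φ φ} = -sin(2*θ)/2
Γ^φ_{θ φ} = 1/tan(θ)
R^φ_{θ φ θ} = ∂_φ Γ^φ_{θ θ} - ∂_θ Γ^φ_{θ φ} + Γ^φ_{φ m} Γ^m_{θ θ} - Γ^φ_{θ m} Γ^m_{θ φ}
  = (0) - (-1/sin(θ)^2) + (0) - (1/tan(θ)^2) = 1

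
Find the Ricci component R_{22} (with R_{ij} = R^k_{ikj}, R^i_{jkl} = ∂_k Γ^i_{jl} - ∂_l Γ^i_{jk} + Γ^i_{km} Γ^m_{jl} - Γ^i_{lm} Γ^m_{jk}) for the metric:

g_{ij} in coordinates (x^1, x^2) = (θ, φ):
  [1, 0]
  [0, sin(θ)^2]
Non-zero Christoffel symbols (Γ^k_{ij} = Γ^k_{ji}):
Γ^θ_{φ φ} = -sin(2*θ)/2
Γ^φ_{θ φ} = 1/tan(θ)
R^θ_{φ θ φ} = ∂_θ Γ^θ_{φ φ} - ∂_φ Γ^θ_{φ θ} + Γ^θ_{θ m} Γ^m_{φ φ} - Γ^θ_{φ m} Γ^m_{φ θ}
  = (-cos(2*θ)) - (0) + (0) - (-cos(θ)^2) = sin(θ)^2
R^φ_{φ φ φ} = 0 (a repeated index in an antisymmetric pair)
R_{φφ} = R^θ_{φ θ φ} + R^φ_{φ φ φ} = (sin(θ)^2) + (0) = sin(θ)^2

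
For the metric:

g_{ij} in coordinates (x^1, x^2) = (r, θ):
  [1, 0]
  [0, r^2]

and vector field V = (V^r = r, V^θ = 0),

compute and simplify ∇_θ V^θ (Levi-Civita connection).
Non-zero Christoffel symbols:
Γ^r_{θ θ} = -r
Γ^θ_{r θ} = 1/r
∇_θ V^θ = ∂_θ V^θ + Γ^θ_{θ j} V^j
  = (0) + (1/r)(r) + (0)(0)
  = 1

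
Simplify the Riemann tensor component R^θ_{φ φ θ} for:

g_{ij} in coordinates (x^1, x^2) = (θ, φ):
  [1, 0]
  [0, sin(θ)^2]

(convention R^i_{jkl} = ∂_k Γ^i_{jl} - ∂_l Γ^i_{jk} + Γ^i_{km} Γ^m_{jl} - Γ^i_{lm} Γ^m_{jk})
Non-zero Christoffel symbols (Γ^k_{ij} = Γ^k_{ji}):
Γ^θ_{φ φ} = -sin(2*θ)/2
Γ^φ_{θ φ} = 1/tan(θ)
R^θ_{φ φ θ} = ∂_φ Γ^θ_{φ θ} - ∂_θ Γ^θ_{φ φ} + Γ^θ_{φ m} Γ^m_{φ θ} - Γ^θ_{θ m} Γ^m_{φ φ}
  = (0) - (-cos(2*θ)) + (-cos(θ)^2) - (0) = -sin(θ)^2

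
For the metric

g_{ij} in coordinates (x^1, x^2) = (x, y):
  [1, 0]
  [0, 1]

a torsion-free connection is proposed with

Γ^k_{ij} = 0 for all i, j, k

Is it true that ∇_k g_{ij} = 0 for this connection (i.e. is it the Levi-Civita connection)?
Using ∇_k g_{ij} = ∂_k g_{ij} - Γ^m_{ki} g_{mj} - Γ^m_{kj} g_{im}:
e.g. ∇_x g_{yy} = (0) - (0) - (0) = 0
Every component ∇_k g_{ij} vanishes: the connection is metric compatible.
Yes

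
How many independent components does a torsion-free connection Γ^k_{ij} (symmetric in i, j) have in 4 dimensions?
Γ^k_{ij} has n choices for the upper index and n(n+1)/2 independent symmetric lower index pairs.
Total = 4 × 4×5/2 = 4 × 10 = 40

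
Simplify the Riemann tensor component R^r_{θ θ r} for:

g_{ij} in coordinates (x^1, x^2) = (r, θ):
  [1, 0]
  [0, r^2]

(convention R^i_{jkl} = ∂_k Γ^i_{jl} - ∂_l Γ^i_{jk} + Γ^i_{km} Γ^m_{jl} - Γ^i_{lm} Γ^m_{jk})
Non-zero Christoffel symbols (Γ^k_{ij} = Γ^k_{ji}):
Γ^r_{θ θ} = -r
Γ^θ_{r θ} = 1/r
R^r_{θ θ r} = ∂_θ Γ^r_{θ r} - ∂_r Γ^r_{θ θ} + Γ^r_{θ m} Γ^m_{θ r} - Γ^r_{r m} Γ^m_{θ θ}
  = (0) - (-1) + (-1) - (0) = 0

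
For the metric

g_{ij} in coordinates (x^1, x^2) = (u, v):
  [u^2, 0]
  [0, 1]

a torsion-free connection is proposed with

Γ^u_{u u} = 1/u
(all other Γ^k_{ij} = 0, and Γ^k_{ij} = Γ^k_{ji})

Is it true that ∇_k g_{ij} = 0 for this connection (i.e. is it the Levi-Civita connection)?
Using ∇_k g_{ij} = ∂_k g_{ij} - Γ^m_{ki} g_{mj} - Γ^m_{kj} g_{im}:
e.g. ∇_u g_{uu} = (2*u) - (u) - (u) = 0
Every component ∇_k g_{ij} vanishes: the connection is metric compatible.
Yes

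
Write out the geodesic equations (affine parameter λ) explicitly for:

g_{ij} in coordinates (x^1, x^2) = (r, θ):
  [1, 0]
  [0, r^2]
Geodesic equation: d^2x^k/dλ^2 + Γ^k_{ij} (dx^i/dλ)(dx^j/dλ) = 0.
Non-zero Christoffel symbols:
Γ^r_{θ θ} = -r
Γ^θ_{r θ} = 1/r
Substituting (the symmetric pair Γ^k_{ij}, Γ^k_{ji} combines into a factor 2):
d^2r/dλ^2 - r (dθ/dλ)^2 = 0
d^2θ/dλ^2 + (2/r) (dr/dλ)(dθ/dλ) = 0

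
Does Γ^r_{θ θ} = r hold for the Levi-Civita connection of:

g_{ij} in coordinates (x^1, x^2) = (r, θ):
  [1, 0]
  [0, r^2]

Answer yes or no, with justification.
Γ^r_{θ θ} = (1/2) g^{rr} (∂_θ g_{rθ} + ∂_θ g_{rθ} - ∂_r g_{θθ}) = (1/2)(1)((0) + (0) - (2*r)) = -r
This differs from the proposed value r.
No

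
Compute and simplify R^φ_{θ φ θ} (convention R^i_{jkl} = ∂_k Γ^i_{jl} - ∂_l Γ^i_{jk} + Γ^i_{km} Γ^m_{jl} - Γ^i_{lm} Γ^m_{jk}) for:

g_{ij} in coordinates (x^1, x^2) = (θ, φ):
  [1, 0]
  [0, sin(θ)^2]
Non-zero Christoffel symbols (Γ^k_{ij} = Γ^k_{ji}):
Γ^θ_{φ φ} = -sin(2*θ)/2
Γ^φ_{θ φ} = 1/tan(θ)
R^φ_{θ φ θ} = ∂_φ Γ^φ_{θ θ} - ∂_θ Γ^φ_{θ φ} + Γ^φ_{φ m} Γ^m_{θ θ} - Γ^φ_{θ m} Γ^m_{θ φ}
  = (0) - (-1/sin(θ)^2) + (0) - (1/tan(θ)^2) = 1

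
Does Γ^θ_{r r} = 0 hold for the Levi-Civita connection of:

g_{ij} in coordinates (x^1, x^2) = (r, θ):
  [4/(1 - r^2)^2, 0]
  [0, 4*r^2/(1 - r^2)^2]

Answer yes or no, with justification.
Γ^θ_{r r} = (1/2) g^{θθ} (∂_r g_{θr} + ∂_r g_{θr} - ∂_θ g_{rr}) = (1/2)((1 - r^2)^2/(4*r^2))((0) + (0) - (0)) = 0
This equals the proposed value 0.
Yes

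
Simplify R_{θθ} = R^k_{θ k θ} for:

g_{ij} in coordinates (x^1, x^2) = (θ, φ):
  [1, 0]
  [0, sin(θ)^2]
Non-zero Christoffel symbols (Γ^k_{ij} = Γ^k_{ji}):
Γ^θ_{φ φ} = -sin(2*θ)/2
Γ^φ_{θ φ} = 1/tan(θ)
R^θ_{θ θ θ} = 0 (a repeated index in an antisymmetric pair)
R^φ_{θ φ θ} = ∂_φ Γ^φ_{θ θ} - ∂_θ Γ^φ_{θ φ} + Γ^φ_{φ m} Γ^m_{θ θ} - Γ^φ_{θ m} Γ^m_{θ φ}
  = (0) - (-1/sin(θ)^2) + (0) - (1/tan(θ)^2) = 1
R_{θθ} = R^θ_{θ θ θ} + R^φ_{θ φ θ} = (0) + (1) = 1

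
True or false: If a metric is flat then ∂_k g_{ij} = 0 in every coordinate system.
Flatness means R^i_{jkl} = 0; the components can still vary, e.g. the flat plane in polar coordinates has g_{θθ} = r^2.
False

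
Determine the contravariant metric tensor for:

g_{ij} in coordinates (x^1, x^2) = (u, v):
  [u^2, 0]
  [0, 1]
The metric is diagonal, so g^{ij} is diagonal with entries 1/g_{ii}: diag(1/(u^2), 1).
g^{ij}:
  [1/u^2, 0]
  [0, 1]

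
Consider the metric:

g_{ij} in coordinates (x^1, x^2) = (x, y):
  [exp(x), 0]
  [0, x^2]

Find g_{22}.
With x^1 = x, x^2 = y, g_{22} = g_{yy} is the row-2, column-2 entry of the matrix.
g_{22} = x^2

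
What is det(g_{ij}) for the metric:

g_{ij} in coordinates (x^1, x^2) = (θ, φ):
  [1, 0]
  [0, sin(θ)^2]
For a 2×2 metric: det(g) = g_{11}·g_{22} - g_{12}·g_{21}
= (1)·(sin(θ)^2) - (0)·(0)
= sin(θ)^2 - 0
det(g) = sin(θ)^2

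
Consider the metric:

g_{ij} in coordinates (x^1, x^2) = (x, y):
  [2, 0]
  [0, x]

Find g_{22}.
With x^1 = x, x^2 = y, g_{22} = g_{yy} is the row-2, column-2 entry of the matrix.
g_{22} = x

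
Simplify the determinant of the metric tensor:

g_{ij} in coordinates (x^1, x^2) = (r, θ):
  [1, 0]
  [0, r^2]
For a 2×2 metric: det(g) = g_{11}·g_{22} - g_{12}·g_{21}
= (1)·(r^2) - (0)·(0)
= r^2 - 0
det(g) = r^2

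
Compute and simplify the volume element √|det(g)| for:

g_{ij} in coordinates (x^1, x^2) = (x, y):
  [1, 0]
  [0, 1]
det(g) = 1
√|det(g)| = 1
Volume element: dV = 1 dx dy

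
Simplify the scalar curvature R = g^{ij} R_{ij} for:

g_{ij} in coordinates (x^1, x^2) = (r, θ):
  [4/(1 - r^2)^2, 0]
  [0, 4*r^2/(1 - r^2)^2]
Non-zero Christoffel symbols (Γ^k_{ij} = Γ^k_{ji}):
Γ^r_{r r} = 2*r/(1 - r^2)
Γ^r_{θ θ} = (r^3 + r)/(r^2 - 1)
Γ^θ_{r θ} = (-r^2 - 1)/(r^3 - r)
Ricci tensor (R_{ij} = R^k_{ikj}): R_{rr} = -4/(r^2 - 1)^2, R_{rθ} = 0, R_{θθ} = -4*r^2/(r^2 - 1)^2
Inverse metric: g^{rr} = (1 - r^2)^2/4, g^{θθ} = (1 - r^2)^2/(4*r^2)
R = g^{ij} R_{ij} = ((1 - r^2)^2/4)(-4/(r^2 - 1)^2) + ((1 - r^2)^2/(4*r^2))(-4*r^2/(r^2 - 1)^2) = -2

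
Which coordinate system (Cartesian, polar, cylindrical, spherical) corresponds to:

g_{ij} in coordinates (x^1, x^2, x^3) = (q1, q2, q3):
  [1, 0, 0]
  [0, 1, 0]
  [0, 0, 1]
All components are constant and the metric is the identity, i.e. orthonormal rectilinear coordinates.
Cartesian (3D) coordinates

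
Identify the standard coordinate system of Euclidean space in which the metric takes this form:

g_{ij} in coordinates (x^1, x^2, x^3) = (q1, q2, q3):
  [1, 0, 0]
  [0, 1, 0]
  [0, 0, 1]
All components are constant and the metric is the identity, i.e. orthonormal rectilinear coordinates.
Cartesian (3D) coordinates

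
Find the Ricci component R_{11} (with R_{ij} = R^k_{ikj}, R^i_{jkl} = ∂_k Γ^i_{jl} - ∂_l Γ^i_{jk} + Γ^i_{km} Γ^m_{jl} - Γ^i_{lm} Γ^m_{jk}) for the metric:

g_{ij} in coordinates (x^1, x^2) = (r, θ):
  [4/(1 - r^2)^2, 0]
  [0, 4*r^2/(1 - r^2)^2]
Non-zero Christoffel symbols (Γ^k_{ij} = Γ^k_{ji}):
Γ^r_{r r} = 2*r/(1 - r^2)
Γ^r_{θ θ} = (r^3 + r)/(r^2 - 1)
Γ^θ_{r θ} = (-r^2 - 1)/(r^3 - r)
R^r_{r r r} = 0 (a repeated index in an antisymmetric pair)
R^θ_{r θ r} = ∂_θ Γ^θ_{r r} - ∂_r Γ^θ_{r θ} + Γ^θ_{θ m} Γ^m_{r r} - Γ^θ_{r m} Γ^m_{r θ}
  = (0) - ((r^4 + 4*r^2 - 1)/(r^3 - r)^2) + (2*(r^2 + 1)/(r^2 - 1)^2) - ((r^2 + 1)^2/(r^3 - r)^2) = -4/(r^2 - 1)^2
R_{rr} = R^r_{r r r} + R^θ_{r θ r} = (0) + (-4/(r^2 - 1)^2) = -4/(r^2 - 1)^2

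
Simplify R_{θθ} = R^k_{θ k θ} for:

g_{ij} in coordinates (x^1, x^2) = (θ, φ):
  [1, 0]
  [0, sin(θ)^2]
Non-zero Christoffel symbols (Γ^k_{ij} = Γ^k_{ji}):
Γ^θ_{φ φ} = -sin(2*θ)/2
Γ^φ_{θ φ} = 1/tan(θ)
R^θ_{θ θ θ} = 0 (a repeated index in an antisymmetric pair)
R^φ_{θ φ θ} = ∂_φ Γ^φ_{θ θ} - ∂_θ Γ^φ_{θ φ} + Γ^φ_{φ m} Γ^m_{θ θ} - Γ^φ_{θ m} Γ^m_{θ φ}
  = (0) - (-1/sin(θ)^2) + (0) - (1/tan(θ)^2) = 1
R_{θθ} = R^θ_{θ θ θ} + R^φ_{θ φ θ} = (0) + (1) = 1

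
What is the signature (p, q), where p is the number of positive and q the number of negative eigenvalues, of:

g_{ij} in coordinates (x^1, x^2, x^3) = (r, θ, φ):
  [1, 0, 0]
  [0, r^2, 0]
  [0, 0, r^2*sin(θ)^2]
The metric is diagonal, so its eigenvalues are the diagonal entries: 1, r^2, r^2*sin(θ)^2 (at a generic point, where coordinate-dependent entries are positive).
3 positive, 0 negative.
(3, 0) - Riemannian (positive definite)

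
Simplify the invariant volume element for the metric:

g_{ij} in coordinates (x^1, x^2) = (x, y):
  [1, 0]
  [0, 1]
det(g) = 1
√|det(g)| = 1
Volume element: dV = 1 dx dy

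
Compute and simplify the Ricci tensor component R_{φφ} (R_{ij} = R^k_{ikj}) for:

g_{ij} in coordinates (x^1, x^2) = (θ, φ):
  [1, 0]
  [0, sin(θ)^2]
Non-zero Christoffel symbols (Γ^k_{ij} = Γ^k_{ji}):
Γ^θ_{φ φ} = -sin(2*θ)/2
Γ^φ_{θ φ} = 1/tan(θ)
R^θ_{φ θ φ} = ∂_θ Γ^θ_{φ φ} - ∂_φ Γ^θ_{φ θ} + Γ^θ_{θ m} Γ^m_{φ φ} - Γ^θ_{φ m} Γ^m_{φ θ}
  = (-cos(2*θ)) - (0) + (0) - (-cos(θ)^2) = sin(θ)^2
R^φ_{φ φ φ} = 0 (a repeated index in an antisymmetric pair)
R_{φφ} = R^θ_{φ θ φ} + R^φ_{φ φ φ} = (sin(θ)^2) + (0) = sin(θ)^2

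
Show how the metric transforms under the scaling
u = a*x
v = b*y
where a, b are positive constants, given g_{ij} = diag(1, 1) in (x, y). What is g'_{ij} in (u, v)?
Invert the transformation: x = u/a, y = v/b
g'_{ij} = (∂x^k/∂x'^i)(∂x^l/∂x'^j) g_{kl}; with g_{kl} = δ_{kl} this is Σ_k (∂x^k/∂x'^i)(∂x^k/∂x'^j).
Jacobian: ∂x/∂u = 1/a, ∂x/∂v = 0, ∂y/∂u = 0, ∂y/∂v = 1/b
g'_{uu} = (1/a)(1/a) + (0)(0) = 1/a^2
g'_{uv} = (1/a)(0) + (0)(1/b) = 0
g'_{vv} = (0)(0) + (1/b)(1/b) = 1/b^2
g'_{ij} = diag(1/a^2, 1/b^2)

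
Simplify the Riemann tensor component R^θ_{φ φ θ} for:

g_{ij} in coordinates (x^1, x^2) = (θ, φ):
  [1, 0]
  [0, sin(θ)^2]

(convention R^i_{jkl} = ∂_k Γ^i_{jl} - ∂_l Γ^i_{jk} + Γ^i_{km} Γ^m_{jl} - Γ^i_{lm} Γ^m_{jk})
Non-zero Christoffel symbols (Γ^k_{ij} = Γ^k_{ji}):
Γ^θ_{φ φ} = -sin(2*θ)/2
Γ^φ_{θ φ} = 1/tan(θ)
R^θ_{φ φ θ} = ∂_φ Γ^θ_{φ θ} - ∂_θ Γ^θ_{φ φ} + Γ^θ_{φ m} Γ^m_{φ θ} - Γ^θ_{θ m} Γ^m_{φ φ}
  = (0) - (-cos(2*θ)) + (-cos(θ)^2) - (0) = -sin(θ)^2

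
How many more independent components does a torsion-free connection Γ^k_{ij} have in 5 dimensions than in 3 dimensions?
Independent components in n dimensions: n × n(n+1)/2 = n^2(n+1)/2.
5D: 5 × 15 = 75
3D: 3 × 6 = 18
Difference = 75 - 18 = 57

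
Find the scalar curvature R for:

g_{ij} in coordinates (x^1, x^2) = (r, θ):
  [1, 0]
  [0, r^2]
Non-zero Christoffel symbols (Γ^k_{ij} = Γ^k_{ji}):
Γ^r_{θ θ} = -r
Γ^θ_{r θ} = 1/r
Ricci tensor (R_{ij} = R^k_{ikj}): R_{rr} = 0, R_{rθ} = 0, R_{θθ} = 0
Inverse metric: g^{rr} = 1, g^{θθ} = 1/r^2
R = g^{ij} R_{ij} = (1)(0) + (1/r^2)(0) = 0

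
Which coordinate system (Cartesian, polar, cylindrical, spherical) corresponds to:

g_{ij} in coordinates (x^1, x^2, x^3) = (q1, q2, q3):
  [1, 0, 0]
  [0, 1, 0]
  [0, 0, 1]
All components are constant and the metric is the identity, i.e. orthonormal rectilinear coordinates.
Cartesian (3D) coordinates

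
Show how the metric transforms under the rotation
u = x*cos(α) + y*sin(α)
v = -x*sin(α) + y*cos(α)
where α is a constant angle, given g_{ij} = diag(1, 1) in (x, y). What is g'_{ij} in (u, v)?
Invert the transformation: x = u*cos(α) - v*sin(α), y = u*sin(α) + v*cos(α)
g'_{ij} = (∂x^k/∂x'^i)(∂x^l/∂x'^j) g_{kl}; with g_{kl} = δ_{kl} this is Σ_k (∂x^k/∂x'^i)(∂x^k/∂x'^j).
Jacobian: ∂x/∂u = cos(α), ∂x/∂v = -sin(α), ∂y/∂u = sin(α), ∂y/∂v = cos(α)
g'_{uu} = (cos(α))(cos(α)) + (sin(α))(sin(α)) = 1
g'_{uv} = (cos(α))(-sin(α)) + (sin(α))(cos(α)) = 0
g'_{vv} = (-sin(α))(-sin(α)) + (cos(α))(cos(α)) = 1
g'_{ij} = diag(1, 1)
The Euclidean metric is invariant under rotations.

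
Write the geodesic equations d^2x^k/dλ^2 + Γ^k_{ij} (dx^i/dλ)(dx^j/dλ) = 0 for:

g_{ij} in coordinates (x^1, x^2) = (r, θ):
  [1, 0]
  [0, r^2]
Geodesic equation: d^2x^k/dλ^2 + Γ^k_{ij} (dx^i/dλ)(dx^j/dλ) = 0.
Non-zero Christoffel symbols:
Γ^r_{θ θ} = -r
Γ^θ_{r θ} = 1/r
Substituting (the symmetric pair Γ^k_{ij}, Γ^k_{ji} combines into a factor 2):
d^2r/dλ^2 - r (dθ/dλ)^2 = 0
d^2θ/dλ^2 + (2/r) (dr/dλ)(dθ/dλ) = 0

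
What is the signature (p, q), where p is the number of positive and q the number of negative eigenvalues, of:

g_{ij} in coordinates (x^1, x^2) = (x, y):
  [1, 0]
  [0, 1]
The metric is diagonal, so its eigenvalues are the diagonal entries: 1, 1 (at a generic point, where coordinate-dependent entries are positive).
2 positive, 0 negative.
(2, 0) - Riemannian (positive definite)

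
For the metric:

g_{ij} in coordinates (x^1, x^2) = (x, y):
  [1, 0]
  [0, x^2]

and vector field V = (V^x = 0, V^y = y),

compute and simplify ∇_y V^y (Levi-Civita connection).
Non-zero Christoffel symbols:
Γ^x_{y y} = -x
Γ^y_{x y} = 1/x
∇_y V^y = ∂_y V^y + Γ^y_{y j} V^j
  = (1) + (1/x)(0) + (0)(y)
  = 1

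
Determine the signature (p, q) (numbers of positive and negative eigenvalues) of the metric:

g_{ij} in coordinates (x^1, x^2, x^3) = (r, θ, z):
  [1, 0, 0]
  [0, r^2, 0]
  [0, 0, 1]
The metric is diagonal, so its eigenvalues are the diagonal entries: 1, r^2, 1 (at a generic point, where coordinate-dependent entries are positive).
3 positive, 0 negative.
(3, 0) - Riemannian (positive definite)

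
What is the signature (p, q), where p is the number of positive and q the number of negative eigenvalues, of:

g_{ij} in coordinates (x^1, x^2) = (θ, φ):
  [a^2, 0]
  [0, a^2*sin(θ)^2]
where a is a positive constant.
The metric is diagonal, so its eigenvalues are the diagonal entries: a^2, a^2*sin(θ)^2 (at a generic point, where coordinate-dependent entries are positive).
2 positive, 0 negative.
(2, 0) - Riemannian (positive definite)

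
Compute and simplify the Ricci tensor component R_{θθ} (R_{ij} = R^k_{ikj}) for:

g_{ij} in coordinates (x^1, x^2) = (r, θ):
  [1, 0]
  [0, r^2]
Non-zero Christoffel symbols (Γ^k_{ij} = Γ^k_{ji}):
Γ^r_{θ θ} = -r
Γ^θ_{r θ} = 1/r
R^r_{θ r θ} = ∂_r Γ^r_{θ θ} - ∂_θ Γ^r_{θ r} + Γ^r_{r m} Γ^m_{θ θ} - Γ^r_{θ m} Γ^m_{θ r}
  = (-1) - (0) + (0) - (-1) = 0
R^θ_{θ θ θ} = 0 (a repeated index in an antisymmetric pair)
R_{θθ} = R^r_{θ r θ} + R^θ_{θ θ θ} = (0) + (0) = 0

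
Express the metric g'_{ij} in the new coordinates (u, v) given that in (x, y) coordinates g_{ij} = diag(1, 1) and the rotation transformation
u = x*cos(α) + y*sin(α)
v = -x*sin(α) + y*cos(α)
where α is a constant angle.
Invert the transformation: x = u*cos(α) - v*sin(α), y = u*sin(α) + v*cos(α)
g'_{ij} = (∂x^k/∂x'^i)(∂x^l/∂x'^j) g_{kl}; with g_{kl} = δ_{kl} this is Σ_k (∂x^k/∂x'^i)(∂x^k/∂x'^j).
Jacobian: ∂x/∂u = cos(α), ∂x/∂v = -sin(α), ∂y/∂u = sin(α), ∂y/∂v = cos(α)
g'_{uu} = (cos(α))(cos(α)) + (sin(α))(sin(α)) = 1
g'_{uv} = (cos(α))(-sin(α)) + (sin(α))(cos(α)) = 0
g'_{vv} = (-sin(α))(-sin(α)) + (cos(α))(cos(α)) = 1
g'_{ij} = diag(1, 1)
The Euclidean metric is invariant under rotations.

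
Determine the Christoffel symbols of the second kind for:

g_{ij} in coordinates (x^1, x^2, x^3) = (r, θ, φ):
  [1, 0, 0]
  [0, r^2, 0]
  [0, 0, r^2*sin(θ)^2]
Using Γ^k_{ij} = (1/2) g^{km} (∂_i g_{mj} + ∂_j g_{mi} - ∂_m g_{ij}); the metric is diagonal, so only the m = k term contributes.
Non-zero symbols (using the symmetry Γ^k_{ij} = Γ^k_{ji}):
Γ^r_{θ θ} = (1/2) g^{rr} (∂_θ g_{rθ} + ∂_θ g_{rθ} - ∂_r g_{θθ}) = (1/2)(1)((0) + (0) - (2*r)) = -r
Γ^r_{φ φ} = (1/2) g^{rr} (∂_φ g_{rφ} + ∂_φ g_{rφ} - ∂_r g_{φφ}) = (1/2)(1)((0) + (0) - (2*r*sin(θ)^2)) = -r*sin(θ)^2
Γ^θ_{r θ} = (1/2) g^{θθ} (∂_r g_{θθ} + ∂_θ g_{θr} - ∂_θ g_{rθ}) = (1/2)(1/r^2)((2*r) + (0) - (0)) = 1/r
Γ^θ_{φ φ} = (1/2) g^{θθ} (∂_φ g_{θφ} + ∂_φ g_{θφ} - ∂_θ g_{φφ}) = (1/2)(1/r^2)((0) + (0) - (r^2*sin(2*θ))) = -sin(2*θ)/2
Γ^φ_{r φ} = (1/2) g^{φφ} (∂_r g_{φφ} + ∂_φ g_{φr} - ∂_φ g_{rφ}) = (1/2)(1/(r^2*sin(θ)^2))((2*r*sin(θ)^2) + (0) - (0)) = 1/r
Γ^φ_{θ φ} = (1/2) g^{φφ} (∂_θ g_{φφ} + ∂_φ g_{φθ} - ∂_φ g_{θφ}) = (1/2)(1/(r^2*sin(θ)^2))((r^2*sin(2*θ)) + (0) - (0)) = 1/tan(θ)
All other Christoffel symbols are zero.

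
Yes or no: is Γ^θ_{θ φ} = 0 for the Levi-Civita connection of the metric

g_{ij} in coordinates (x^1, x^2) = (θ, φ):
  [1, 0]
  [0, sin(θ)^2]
Γ^θ_{θ φ} = (1/2) g^{θθ} (∂_θ g_{θφ} + ∂_φ g_{θθ} - ∂_θ g_{θφ}) = (1/2)(1)((0) + (0) - (0)) = 0
This equals the proposed value 0.
Yes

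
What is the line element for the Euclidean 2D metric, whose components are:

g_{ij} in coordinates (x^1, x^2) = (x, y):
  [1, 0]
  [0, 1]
ds^2 = g_{ij} dx^i dx^j; only the non-zero components contribute.
ds^2 = dx^2 + dy^2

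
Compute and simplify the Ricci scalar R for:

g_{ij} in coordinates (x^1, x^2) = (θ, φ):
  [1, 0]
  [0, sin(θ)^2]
Non-zero Christoffel symbols (Γ^k_{ij} = Γ^k_{ji}):
Γ^θ_{φ φ} = -sin(2*θ)/2
Γ^φ_{θ φ} = 1/tan(θ)
Ricci tensor (R_{ij} = R^k_{ikj}): R_{θθ} = 1, R_{θφ} = 0, R_{φφ} = sin(θ)^2
Inverse metric: g^{θθ} = 1, g^{φφ} = 1/sin(θ)^2
R = g^{ij} R_{ij} = (1)(1) + (1/sin(θ)^2)(sin(θ)^2) = 2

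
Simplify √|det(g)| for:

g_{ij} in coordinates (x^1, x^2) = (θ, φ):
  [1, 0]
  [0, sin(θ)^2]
det(g) = sin(θ)^2
√|det(g)| = sin(θ) (taking 0 < θ < π so that |sin(θ)| = sin(θ))
Volume element: dV = sin(θ) dθ dφ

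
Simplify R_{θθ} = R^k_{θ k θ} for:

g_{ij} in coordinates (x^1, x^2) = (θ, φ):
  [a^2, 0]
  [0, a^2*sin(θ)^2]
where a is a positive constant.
Non-zero Christoffel symbols (Γ^k_{ij} = Γ^k_{ji}):
Γ^θ_{φ φ} = -sin(2*θ)/2
Γ^φ_{θ φ} = 1/tan(θ)
R^θ_{θ θ θ} = 0 (a repeated index in an antisymmetric pair)
R^φ_{θ φ θ} = ∂_φ Γ^φ_{θ θ} - ∂_θ Γ^φ_{θ φ} + Γ^φ_{φ m} Γ^m_{θ θ} - Γ^φ_{θ m} Γ^m_{θ φ}
  = (0) - (-1/sin(θ)^2) + (0) - (1/tan(θ)^2) = 1
R_{θθ} = R^θ_{θ θ θ} + R^φ_{θ φ θ} = (0) + (1) = 1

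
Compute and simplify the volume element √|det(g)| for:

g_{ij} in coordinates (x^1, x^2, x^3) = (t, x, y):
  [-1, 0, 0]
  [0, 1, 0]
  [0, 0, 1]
det(g) = -1
√|det(g)| = 1
Volume element: dV = 1 dt dx dy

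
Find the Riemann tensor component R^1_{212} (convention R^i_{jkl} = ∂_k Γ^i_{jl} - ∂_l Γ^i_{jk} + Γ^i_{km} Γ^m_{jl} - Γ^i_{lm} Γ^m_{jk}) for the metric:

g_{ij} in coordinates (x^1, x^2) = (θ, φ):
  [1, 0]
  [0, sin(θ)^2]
Non-zero Christoffel symbols (Γ^k_{ij} = Γ^k_{ji}):
Γ^θ_{φ φ} = -sin(2*θ)/2
Γ^φ_{θ φ} = 1/tan(θ)
R^θ_{φ θ φ} = ∂_θ Γ^θ_{φ φ} - ∂_φ Γ^θ_{φ θ} + Γ^θ_{θ m} Γ^m_{φ φ} - Γ^θ_{φ m} Γ^m_{φ θ}
  = (-cos(2*θ)) - (0) + (0) - (-cos(θ)^2) = sin(θ)^2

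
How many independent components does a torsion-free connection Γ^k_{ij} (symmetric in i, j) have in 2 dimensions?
Γ^k_{ij} has n choices for the upper index and n(n+1)/2 independent symmetric lower index pairs.
Total = 2 × 2×3/2 = 2 × 3 = 6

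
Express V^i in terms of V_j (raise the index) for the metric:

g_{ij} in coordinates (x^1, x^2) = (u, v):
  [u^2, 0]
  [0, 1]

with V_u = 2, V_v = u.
Inverse metric (diagonal): g^{uu} = 1/u^2, g^{vv} = 1
V^i = g^{ij} V_j:
V^u = (1/u^2)(2) + (0)(u) = 2/u^2
V^v = (0)(2) + (1)(u) = u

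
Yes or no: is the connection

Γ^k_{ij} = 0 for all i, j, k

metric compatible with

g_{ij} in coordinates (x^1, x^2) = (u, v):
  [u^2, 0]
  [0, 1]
Using ∇_k g_{ij} = ∂_k g_{ij} - Γ^m_{ki} g_{mj} - Γ^m_{kj} g_{im}:
∇_u g_{uu} = (2*u) - (0) - (0) = 2*u ≠ 0
So the connection is not metric compatible (it is not the Levi-Civita connection).
No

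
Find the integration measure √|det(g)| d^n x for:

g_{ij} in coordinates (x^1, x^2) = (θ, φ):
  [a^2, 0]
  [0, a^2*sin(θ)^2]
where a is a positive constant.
det(g) = a^4*sin(θ)^2
√|det(g)| = a^2*sin(θ) (taking 0 < θ < π so that |sin(θ)| = sin(θ))
Volume element: dV = a^2*sin(θ) dθ dφ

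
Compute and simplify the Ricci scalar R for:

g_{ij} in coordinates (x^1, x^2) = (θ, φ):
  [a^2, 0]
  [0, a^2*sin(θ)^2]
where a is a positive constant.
Non-zero Christoffel symbols (Γ^k_{ij} = Γ^k_{ji}):
Γ^θ_{φ φ} = -sin(2*θ)/2
Γ^φ_{θ φ} = 1/tan(θ)
Ricci tensor (R_{ij} = R^k_{ikj}): R_{θθ} = 1, R_{θφ} = 0, R_{φφ} = sin(θ)^2
Inverse metric: g^{θθ} = 1/a^2, g^{φφ} = 1/(a^2*sin(θ)^2)
R = g^{ij} R_{ij} = (1/a^2)(1) + (1/(a^2*sin(θ)^2))(sin(θ)^2) = 2/a^2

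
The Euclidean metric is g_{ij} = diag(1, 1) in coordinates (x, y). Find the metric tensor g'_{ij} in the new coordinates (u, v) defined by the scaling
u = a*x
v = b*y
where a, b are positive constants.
Invert the transformation: x = u/a, y = v/b
g'_{ij} = (∂x^k/∂x'^i)(∂x^l/∂x'^j) g_{kl}; with g_{kl} = δ_{kl} this is Σ_k (∂x^k/∂x'^i)(∂x^k/∂x'^j).
Jacobian: ∂x/∂u = 1/a, ∂x/∂v = 0, ∂y/∂u = 0, ∂y/∂v = 1/b
g'_{uu} = (1/a)(1/a) + (0)(0) = 1/a^2
g'_{uv} = (1/a)(0) + (0)(1/b) = 0
g'_{vv} = (0)(0) + (1/b)(1/b) = 1/b^2
g'_{ij} = diag(1/a^2, 1/b^2)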